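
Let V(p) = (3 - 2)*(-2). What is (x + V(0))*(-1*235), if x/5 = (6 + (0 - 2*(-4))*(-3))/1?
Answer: 21620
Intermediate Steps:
V(p) = -2 (V(p) = 1*(-2) = -2)
x = -90 (x = 5*((6 + (0 - 2*(-4))*(-3))/1) = 5*((6 + (0 + 8)*(-3))*1) = 5*((6 + 8*(-3))*1) = 5*((6 - 24)*1) = 5*(-18*1) = 5*(-18) = -90)
(x + V(0))*(-1*235) = (-90 - 2)*(-1*235) = -92*(-235) = 21620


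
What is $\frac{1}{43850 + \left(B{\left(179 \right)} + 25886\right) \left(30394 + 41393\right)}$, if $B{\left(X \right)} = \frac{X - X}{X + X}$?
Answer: $\frac{1}{1858322132} \approx 5.3812 \cdot 10^{-10}$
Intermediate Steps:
$B{\left(X \right)} = 0$ ($B{\left(X \right)} = \frac{0}{2 X} = 0 \frac{1}{2 X} = 0$)
$\frac{1}{43850 + \left(B{\left(179 \right)} + 25886\right) \left(30394 + 41393\right)} = \frac{1}{43850 + \left(0 + 25886\right) \left(30394 + 41393\right)} = \frac{1}{43850 + 25886 \cdot 71787} = \frac{1}{43850 + 1858278282} = \frac{1}{1858322132}$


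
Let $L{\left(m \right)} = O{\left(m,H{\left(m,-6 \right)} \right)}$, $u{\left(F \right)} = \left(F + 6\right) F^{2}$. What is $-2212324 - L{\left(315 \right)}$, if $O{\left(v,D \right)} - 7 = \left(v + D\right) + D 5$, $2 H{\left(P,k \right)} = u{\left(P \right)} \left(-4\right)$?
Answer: $380002054$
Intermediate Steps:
$u{\left(F \right)} = F^{2} \left(6 + F\right)$ ($u{\left(F \right)} = \left(6 + F\right) F^{2} = F^{2} \left(6 + F\right)$)
$H{\left(P,k \right)} = - 2 P^{2} \left(6 + P\right)$ ($H{\left(P,k \right)} = \frac{P^{2} \left(6 + P\right) \left(-4\right)}{2} = \frac{\left(-4\right) P^{2} \left(6 + P\right)}{2} = - 2 P^{2} \left(6 + P\right)$)
$O{\left(v,D \right)} = 7 + v + 6 D$ ($O{\left(v,D \right)} = 7 + \left(\left(v + D\right) + D 5\right) = 7 + \left(\left(D + v\right) + 5 D\right) = 7 + \left(v + 6 D\right) = 7 + v + 6 D$)
$L{\left(m \right)} = 7 + m + 12 m^{2} \left(-6 - m\right)$ ($L{\left(m \right)} = 7 + m + 6 \cdot 2 m^{2} \left(-6 - m\right) = 7 + m + 12 m^{2} \left(-6 - m\right)$)
$-2212324 - L{\left(315 \right)} = -2212324 - \left(7 + 315 - 12 \cdot 315^{2} \left(6 + 315\right)\right) = -2212324 - \left(7 + 315 - 1190700 \cdot 321\right) = -2212324 - \left(7 + 315 - 382214700\right) = -2212324 - -382214378 = -2212324 + 382214378 = 380002054$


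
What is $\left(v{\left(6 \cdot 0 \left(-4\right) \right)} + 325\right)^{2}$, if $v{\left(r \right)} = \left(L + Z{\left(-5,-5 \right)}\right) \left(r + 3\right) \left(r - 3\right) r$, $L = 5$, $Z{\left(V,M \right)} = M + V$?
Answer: $105625$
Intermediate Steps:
$v{\left(r \right)} = - 5 r \left(-3 + r\right) \left(3 + r\right)$ ($v{\left(r \right)} = \left(5 - 10\right) \left(r + 3\right) \left(r - 3\right) r = \left(5 - 10\right) \left(3 + r\right) \left(-3 + r\right) r = - 5 \left(-3 + r\right) \left(3 + r\right) r = - 5 r \left(-3 + r\right) \left(3 + r\right)$)
$\left(v{\left(6 \cdot 0 \left(-4\right) \right)} + 325\right)^{2} = \left(5 \cdot 6 \cdot 0 \left(-4\right) \left(9 - \left(6 \cdot 0 \left(-4\right)\right)^{2}\right) + 325\right)^{2} = \left(5 \cdot 0 \left(-4\right) \left(9 - \left(0 \left(-4\right)\right)^{2}\right) + 325\right)^{2} = \left(5 \cdot 0 \left(9 - 0^{2}\right) + 325\right)^{2} = \left(5 \cdot 0 \left(9 - 0\right) + 325\right)^{2} = \left(5 \cdot 0 \left(9 + 0\right) + 325\right)^{2} = \left(5 \cdot 0 \cdot 9 + 325\right)^{2} = \left(0 + 325\right)^{2} = 325^{2} = 105625$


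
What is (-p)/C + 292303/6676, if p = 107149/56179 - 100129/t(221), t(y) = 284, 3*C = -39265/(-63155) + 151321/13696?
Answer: 2399963209570486526151/17920087862765082292 ≈ 133.93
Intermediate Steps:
C = 672963413/172994176 (C = (-39265/(-63155) + 151321/13696)/3 = (-39265*(-1/63155) + 151321*(1/13696))/3 = (7853/12631 + 151321/13696)/3 = (⅓)*(2018890239/172994176) = 672963413/172994176 ≈ 3.8901)
p = -5594716775/15954836 (p = 107149/56179 - 100129/284 = -5594716775/15954836 ≈ -350.66)
(-p)/C + 292303/6676 = (-1*(-5594716775/15954836))/(672963413/172994176) + 292303/6676 = (5594716775/15954836)*(172994176/672963413) + 292303*(1/6676) = 241963354611125600/2684255222103817 + 292303/6676 = 2399963209570486526151/17920087862765082292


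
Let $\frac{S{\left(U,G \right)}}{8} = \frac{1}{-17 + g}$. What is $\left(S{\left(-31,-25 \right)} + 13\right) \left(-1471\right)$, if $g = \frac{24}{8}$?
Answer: $- \frac{127977}{7} \approx -18282.0$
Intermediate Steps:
$g = 3$ ($g = 24 \cdot \frac{1}{8} = 3$)
$S{\left(U,G \right)} = - \frac{4}{7}$ ($S{\left(U,G \right)} = \frac{8}{-17 + 3} = \frac{8}{-14} = 8 \left(- \frac{1}{14}\right) = - \frac{4}{7}$)
$\left(S{\left(-31,-25 \right)} + 13\right) \left(-1471\right) = \left(- \frac{4}{7} + 13\right) \left(-1471\right) = \frac{87}{7} \left(-1471\right) = - \frac{127977}{7}$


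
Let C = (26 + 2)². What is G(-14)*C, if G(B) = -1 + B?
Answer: -11760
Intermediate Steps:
C = 784 (C = 28² = 784)
G(-14)*C = (-1 - 14)*784 = -15*784 = -11760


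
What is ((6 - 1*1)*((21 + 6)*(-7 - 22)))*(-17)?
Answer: 66555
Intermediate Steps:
((6 - 1*1)*((21 + 6)*(-7 - 22)))*(-17) = ((6 - 1)*(27*(-29)))*(-17) = (5*(-783))*(-17) = -3915*(-17) = 66555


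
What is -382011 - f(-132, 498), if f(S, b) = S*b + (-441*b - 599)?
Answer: -96058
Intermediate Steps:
f(S, b) = -599 - 441*b + S*b (f(S, b) = S*b + (-599 - 441*b) = -599 - 441*b + S*b)
-382011 - f(-132, 498) = -382011 - (-599 - 441*498 - 132*498) = -382011 - (-599 - 219618 - 65736) = -382011 - 1*(-285953) = -382011 + 285953 = -96058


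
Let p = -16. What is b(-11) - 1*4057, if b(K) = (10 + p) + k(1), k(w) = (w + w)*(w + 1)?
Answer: -4059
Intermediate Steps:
k(w) = 2*w*(1 + w) (k(w) = (2*w)*(1 + w) = 2*w*(1 + w))
b(K) = -2 (b(K) = (10 - 16) + 2*1*(1 + 1) = -6 + 2*1*2 = -6 + 4 = -2)
b(-11) - 1*4057 = -2 - 1*4057 = -2 - 4057 = -4059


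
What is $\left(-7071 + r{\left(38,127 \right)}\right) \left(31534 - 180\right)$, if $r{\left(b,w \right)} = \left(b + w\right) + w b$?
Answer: $-65216320$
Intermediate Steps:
$r{\left(b,w \right)} = b + w + b w$ ($r{\left(b,w \right)} = \left(b + w\right) + b w = b + w + b w$)
$\left(-7071 + r{\left(38,127 \right)}\right) \left(31534 - 180\right) = \left(-7071 + \left(38 + 127 + 38 \cdot 127\right)\right) \left(31534 - 180\right) = \left(-7071 + \left(38 + 127 + 4826\right)\right) 31354 = \left(-7071 + 4991\right) 31354 = \left(-2080\right) 31354 = -65216320$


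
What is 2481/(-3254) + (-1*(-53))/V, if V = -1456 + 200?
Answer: -1644299/2043512 ≈ -0.80464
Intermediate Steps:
V = -1256
2481/(-3254) + (-1*(-53))/V = 2481/(-3254) - 1*(-53)/(-1256) = 2481*(-1/3254) + 53*(-1/1256) = -2481/3254 - 53/1256 = -1644299/2043512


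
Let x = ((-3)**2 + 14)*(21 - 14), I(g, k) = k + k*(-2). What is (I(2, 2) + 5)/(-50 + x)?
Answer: 1/37 ≈ 0.027027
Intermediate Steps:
I(g, k) = -k (I(g, k) = k - 2*k = -k)
x = 161 (x = (9 + 14)*7 = 23*7 = 161)
(I(2, 2) + 5)/(-50 + x) = (-1*2 + 5)/(-50 + 161) = (-2 + 5)/111 = 3*(1/111) = 1/37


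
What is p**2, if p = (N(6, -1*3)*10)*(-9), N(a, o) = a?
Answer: 291600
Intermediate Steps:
p = -540 (p = (6*10)*(-9) = 60*(-9) = -540)
p**2 = (-540)**2 = 291600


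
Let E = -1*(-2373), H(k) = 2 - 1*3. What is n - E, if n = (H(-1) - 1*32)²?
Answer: -1284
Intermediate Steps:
H(k) = -1 (H(k) = 2 - 3 = -1)
E = 2373
n = 1089 (n = (-1 - 1*32)² = (-1 - 32)² = (-33)² = 1089)
n - E = 1089 - 1*2373 = 1089 - 2373 = -1284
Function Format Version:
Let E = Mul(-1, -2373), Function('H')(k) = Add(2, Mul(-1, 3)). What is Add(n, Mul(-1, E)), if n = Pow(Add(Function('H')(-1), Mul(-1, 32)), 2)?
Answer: -1284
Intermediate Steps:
Function('H')(k) = -1 (Function('H')(k) = Add(2, -3) = -1)
E = 2373
n = 1089 (n = Pow(Add(-1, Mul(-1, 32)), 2) = Pow(Add(-1, -32), 2) = Pow(-33, 2) = 1089)
Add(n, Mul(-1, E)) = Add(1089, Mul(-1, 2373)) = Add(1089, -2373) = -1284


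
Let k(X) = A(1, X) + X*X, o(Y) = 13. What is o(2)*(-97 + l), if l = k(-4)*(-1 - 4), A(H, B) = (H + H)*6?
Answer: -3081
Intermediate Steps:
A(H, B) = 12*H (A(H, B) = (2*H)*6 = 12*H)
k(X) = 12 + X² (k(X) = 12*1 + X*X = 12 + X²)
l = -140 (l = (12 + (-4)²)*(-1 - 4) = (12 + 16)*(-5) = 28*(-5) = -140)
o(2)*(-97 + l) = 13*(-97 - 140) = 13*(-237) = -3081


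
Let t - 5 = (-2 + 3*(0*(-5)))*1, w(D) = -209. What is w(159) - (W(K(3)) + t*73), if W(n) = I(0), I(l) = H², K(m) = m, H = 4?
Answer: -444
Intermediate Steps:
I(l) = 16 (I(l) = 4² = 16)
W(n) = 16
t = 3 (t = 5 + (-2 + 3*(0*(-5)))*1 = 5 + (-2 + 3*0)*1 = 5 + (-2 + 0)*1 = 5 - 2*1 = 5 - 2 = 3)
w(159) - (W(K(3)) + t*73) = -209 - (16 + 3*73) = -209 - (16 + 219) = -209 - 1*235 = -209 - 235 = -444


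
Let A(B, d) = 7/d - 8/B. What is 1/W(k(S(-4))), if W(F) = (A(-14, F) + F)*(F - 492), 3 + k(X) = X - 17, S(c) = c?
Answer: 14/171355 ≈ 8.1702e-5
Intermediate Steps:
A(B, d) = -8/B + 7/d
k(X) = -20 + X (k(X) = -3 + (X - 17) = -3 + (-17 + X) = -20 + X)
W(F) = (-492 + F)*(4/7 + F + 7/F) (W(F) = ((-8/(-14) + 7/F) + F)*(F - 492) = ((-8*(-1/14) + 7/F) + F)*(-492 + F) = ((4/7 + 7/F) + F)*(-492 + F) = (4/7 + F + 7/F)*(-492 + F) = (-492 + F)*(4/7 + F + 7/F))
1/W(k(S(-4))) = 1/(-1919/7 + (-20 - 4)**2 - 3444/(-20 - 4) - 3440*(-20 - 4)/7) = 1/(-1919/7 + (-24)**2 - 3444/(-24) - 3440/7*(-24)) = 1/(-1919/7 + 576 - 3444*(-1/24) + 82560/7) = 1/(-1919/7 + 576 + 287/2 + 82560/7) = 1/(171355/14) = 14/171355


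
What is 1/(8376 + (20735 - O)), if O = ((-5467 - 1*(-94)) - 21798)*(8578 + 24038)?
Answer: 1/886238447 ≈ 1.1284e-9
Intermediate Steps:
O = -886209336 (O = ((-5467 + 94) - 21798)*32616 = (-5373 - 21798)*32616 = -27171*32616 = -886209336)
1/(8376 + (20735 - O)) = 1/(8376 + (20735 - 1*(-886209336))) = 1/(8376 + (20735 + 886209336)) = 1/(8376 + 886230071) = 1/886238447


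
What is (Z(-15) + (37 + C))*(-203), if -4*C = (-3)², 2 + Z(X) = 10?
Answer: -34713/4 ≈ -8678.3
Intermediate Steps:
Z(X) = 8 (Z(X) = -2 + 10 = 8)
C = -9/4 (C = -¼*(-3)² = -¼*9 = -9/4 ≈ -2.2500)
(Z(-15) + (37 + C))*(-203) = (8 + (37 - 9/4))*(-203) = (8 + 139/4)*(-203) = (171/4)*(-203) = -34713/4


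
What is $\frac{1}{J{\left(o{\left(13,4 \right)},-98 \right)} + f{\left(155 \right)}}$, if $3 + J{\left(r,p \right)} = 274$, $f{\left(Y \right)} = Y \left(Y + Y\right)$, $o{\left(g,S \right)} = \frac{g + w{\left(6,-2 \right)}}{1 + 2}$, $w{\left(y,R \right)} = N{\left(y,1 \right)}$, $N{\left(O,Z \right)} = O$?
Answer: $\frac{1}{48321} \approx 2.0695 \cdot 10^{-5}$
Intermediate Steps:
$w{\left(y,R \right)} = y$
$o{\left(g,S \right)} = 2 + \frac{g}{3}$ ($o{\left(g,S \right)} = \frac{g + 6}{1 + 2} = \frac{6 + g}{3} = \left(6 + g\right) \frac{1}{3} = 2 + \frac{g}{3}$)
$f{\left(Y \right)} = 2 Y^{2}$ ($f{\left(Y \right)} = Y 2 Y = 2 Y^{2}$)
$J{\left(r,p \right)} = 271$ ($J{\left(r,p \right)} = -3 + 274 = 271$)
$\frac{1}{J{\left(o{\left(13,4 \right)},-98 \right)} + f{\left(155 \right)}} = \frac{1}{271 + 2 \cdot 155^{2}} = \frac{1}{271 + 2 \cdot 24025} = \frac{1}{271 + 48050} = \frac{1}{48321}$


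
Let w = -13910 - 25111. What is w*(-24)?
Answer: 936504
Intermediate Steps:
w = -39021
w*(-24) = -39021*(-24) = 936504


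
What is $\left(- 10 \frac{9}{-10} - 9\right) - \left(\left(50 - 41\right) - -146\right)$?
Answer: $-155$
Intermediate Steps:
$\left(- 10 \frac{9}{-10} - 9\right) - \left(\left(50 - 41\right) - -146\right) = \left(- 10 \cdot 9 \left(- \frac{1}{10}\right) - 9\right) - \left(9 + 146\right) = \left(\left(-10\right) \left(- \frac{9}{10}\right) - 9\right) - 155 = \left(9 - 9\right) - 155 = 0 - 155 = -155$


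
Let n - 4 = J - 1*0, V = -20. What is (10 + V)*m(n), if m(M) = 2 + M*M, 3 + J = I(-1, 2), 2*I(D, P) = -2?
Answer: -20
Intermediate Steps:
I(D, P) = -1 (I(D, P) = (1/2)*(-2) = -1)
J = -4 (J = -3 - 1 = -4)
n = 0 (n = 4 + (-4 - 1*0) = 4 + (-4 + 0) = 4 - 4 = 0)
m(M) = 2 + M**2
(10 + V)*m(n) = (10 - 20)*(2 + 0**2) = -10*(2 + 0) = -10*2 = -20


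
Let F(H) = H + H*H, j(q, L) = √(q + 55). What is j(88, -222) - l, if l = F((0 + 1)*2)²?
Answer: -36 + √143 ≈ -24.042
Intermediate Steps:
j(q, L) = √(55 + q)
F(H) = H + H²
l = 36 (l = (((0 + 1)*2)*(1 + (0 + 1)*2))² = ((1*2)*(1 + 1*2))² = (2*(1 + 2))² = (2*3)² = 6² = 36)
j(88, -222) - l = √(55 + 88) - 1*36 = √143 - 36 = -36 + √143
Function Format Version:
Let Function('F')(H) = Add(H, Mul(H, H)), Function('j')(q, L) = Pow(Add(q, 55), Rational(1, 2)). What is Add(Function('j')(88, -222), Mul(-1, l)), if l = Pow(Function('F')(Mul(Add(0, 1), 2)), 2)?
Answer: Add(-36, Pow(143, Rational(1, 2))) ≈ -24.042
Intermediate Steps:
Function('j')(q, L) = Pow(Add(55, q), Rational(1, 2))
Function('F')(H) = Add(H, Pow(H, 2))
l = 36 (l = Pow(Mul(Mul(Add(0, 1), 2), Add(1, Mul(Add(0, 1), 2))), 2) = Pow(Mul(Mul(1, 2), Add(1, Mul(1, 2))), 2) = Pow(Mul(2, Add(1, 2)), 2) = Pow(Mul(2, 3), 2) = Pow(6, 2) = 36)
Add(Function('j')(88, -222), Mul(-1, l)) = Add(Pow(Add(55, 88), Rational(1, 2)), Mul(-1, 36)) = Add(Pow(143, Rational(1, 2)), -36) = Add(-36, Pow(143, Rational(1, 2)))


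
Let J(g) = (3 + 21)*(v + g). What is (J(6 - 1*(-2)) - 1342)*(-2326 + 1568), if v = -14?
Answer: 1126388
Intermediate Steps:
J(g) = -336 + 24*g (J(g) = (3 + 21)*(-14 + g) = 24*(-14 + g) = -336 + 24*g)
(J(6 - 1*(-2)) - 1342)*(-2326 + 1568) = ((-336 + 24*(6 - 1*(-2))) - 1342)*(-2326 + 1568) = ((-336 + 24*(6 + 2)) - 1342)*(-758) = ((-336 + 24*8) - 1342)*(-758) = ((-336 + 192) - 1342)*(-758) = (-144 - 1342)*(-758) = -1486*(-758) = 1126388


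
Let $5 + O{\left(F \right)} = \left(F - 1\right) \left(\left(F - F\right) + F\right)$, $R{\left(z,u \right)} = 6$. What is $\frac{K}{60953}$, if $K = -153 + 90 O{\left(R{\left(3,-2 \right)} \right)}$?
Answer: $\frac{2097}{60953} \approx 0.034404$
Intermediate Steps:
$O{\left(F \right)} = -5 + F \left(-1 + F\right)$ ($O{\left(F \right)} = -5 + \left(F - 1\right) \left(\left(F - F\right) + F\right) = -5 + \left(-1 + F\right) \left(0 + F\right) = -5 + \left(-1 + F\right) F = -5 + F \left(-1 + F\right)$)
$K = 2097$ ($K = -153 + 90 \left(-5 + 6^{2} - 6\right) = -153 + 90 \left(-5 + 36 - 6\right) = -153 + 90 \cdot 25 = -153 + 2250 = 2097$)
$\frac{K}{60953} = \frac{2097}{60953}$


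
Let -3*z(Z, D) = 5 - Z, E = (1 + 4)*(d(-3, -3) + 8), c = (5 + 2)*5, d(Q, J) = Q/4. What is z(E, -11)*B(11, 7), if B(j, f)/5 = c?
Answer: 21875/12 ≈ 1822.9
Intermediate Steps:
d(Q, J) = Q/4 (d(Q, J) = Q*(1/4) = Q/4)
c = 35 (c = 7*5 = 35)
B(j, f) = 175 (B(j, f) = 5*35 = 175)
E = 145/4 (E = (1 + 4)*((1/4)*(-3) + 8) = 5*(-3/4 + 8) = 5*(29/4) = 145/4 ≈ 36.250)
z(Z, D) = -5/3 + Z/3 (z(Z, D) = -(5 - Z)/3 = -5/3 + Z/3)
z(E, -11)*B(11, 7) = (-5/3 + (1/3)*(145/4))*175 = (-5/3 + 145/12)*175 = (125/12)*175 = 21875/12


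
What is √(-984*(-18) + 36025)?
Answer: √53737 ≈ 231.81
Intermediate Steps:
√(-984*(-18) + 36025) = √(17712 + 36025) = √53737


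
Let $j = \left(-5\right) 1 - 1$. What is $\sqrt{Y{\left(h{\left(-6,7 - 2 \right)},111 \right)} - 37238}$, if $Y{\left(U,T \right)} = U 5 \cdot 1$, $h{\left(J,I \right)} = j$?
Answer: $22 i \sqrt{77} \approx 193.05 i$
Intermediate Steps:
$j = -6$ ($j = -5 - 1 = -6$)
$h{\left(J,I \right)} = -6$
$Y{\left(U,T \right)} = 5 U$ ($Y{\left(U,T \right)} = 5 U 1 = 5 U$)
$\sqrt{Y{\left(h{\left(-6,7 - 2 \right)},111 \right)} - 37238} = \sqrt{5 \left(-6\right) - 37238} = \sqrt{-30 - 37238} = \sqrt{-37268} = 22 i \sqrt{77}$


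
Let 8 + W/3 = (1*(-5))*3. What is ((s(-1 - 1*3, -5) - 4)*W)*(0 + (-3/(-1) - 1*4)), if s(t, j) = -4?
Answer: -552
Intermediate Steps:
W = -69 (W = -24 + 3*((1*(-5))*3) = -24 + 3*(-5*3) = -24 + 3*(-15) = -24 - 45 = -69)
((s(-1 - 1*3, -5) - 4)*W)*(0 + (-3/(-1) - 1*4)) = ((-4 - 4)*(-69))*(0 + (-3/(-1) - 1*4)) = (-8*(-69))*(0 + (-3*(-1) - 4)) = 552*(0 + (3 - 4)) = 552*(0 - 1) = 552*(-1) = -552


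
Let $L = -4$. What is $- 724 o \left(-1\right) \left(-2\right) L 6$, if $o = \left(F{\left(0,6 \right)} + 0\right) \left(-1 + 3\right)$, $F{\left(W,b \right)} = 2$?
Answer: $139008$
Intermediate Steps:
$o = 4$ ($o = \left(2 + 0\right) \left(-1 + 3\right) = 2 \cdot 2 = 4$)
$- 724 o \left(-1\right) \left(-2\right) L 6 = - 724 \cdot 4 \left(-1\right) \left(-2\right) \left(-4\right) 6 = - 724 \cdot 4 \cdot 2 \left(-4\right) 6 = - 724 \cdot 4 \left(-8\right) 6 = - 724 \left(\left(-32\right) 6\right) = \left(-724\right) \left(-192\right) = 139008$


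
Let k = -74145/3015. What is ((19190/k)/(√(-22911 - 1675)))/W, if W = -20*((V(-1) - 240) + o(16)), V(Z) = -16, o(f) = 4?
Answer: 6767*I*√24586/1074568656 ≈ 0.00098743*I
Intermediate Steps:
k = -4943/201 (k = -74145*1/3015 = -4943/201 ≈ -24.592)
W = 5040 (W = -20*((-16 - 240) + 4) = -20*(-256 + 4) = -20*(-252) = -1*(-5040) = 5040)
((19190/k)/(√(-22911 - 1675)))/W = ((19190/(-4943/201))/(√(-22911 - 1675)))/5040 = ((19190*(-201/4943))/(√(-24586)))*(1/5040) = -3857190*(-I*√24586/24586)/4943*(1/5040) = -(-101505)*I*√24586/3198121*(1/5040) = (101505*I*√24586/3198121)*(1/5040) = 6767*I*√24586/1074568656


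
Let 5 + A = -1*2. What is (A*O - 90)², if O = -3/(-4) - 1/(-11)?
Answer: 17799961/1936 ≈ 9194.2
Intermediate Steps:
O = 37/44 (O = -3*(-¼) - 1*(-1/11) = ¾ + 1/11 = 37/44 ≈ 0.84091)
A = -7 (A = -5 - 1*2 = -5 - 2 = -7)
(A*O - 90)² = (-7*37/44 - 90)² = (-259/44 - 90)² = (-4219/44)² = 17799961/1936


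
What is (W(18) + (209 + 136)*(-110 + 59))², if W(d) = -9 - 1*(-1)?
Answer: 309865609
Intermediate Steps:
W(d) = -8 (W(d) = -9 + 1 = -8)
(W(18) + (209 + 136)*(-110 + 59))² = (-8 + (209 + 136)*(-110 + 59))² = (-8 + 345*(-51))² = (-8 - 17595)² = (-17603)² = 309865609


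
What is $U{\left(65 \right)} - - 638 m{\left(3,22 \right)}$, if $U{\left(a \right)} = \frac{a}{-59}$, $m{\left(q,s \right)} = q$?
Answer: $\frac{112861}{59} \approx 1912.9$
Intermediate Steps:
$U{\left(a \right)} = - \frac{a}{59}$ ($U{\left(a \right)} = a \left(- \frac{1}{59}\right) = - \frac{a}{59}$)
$U{\left(65 \right)} - - 638 m{\left(3,22 \right)} = \left(- \frac{1}{59}\right) 65 - \left(-638\right) 3 = - \frac{65}{59} - -1914 = - \frac{65}{59} + 1914 = \frac{112861}{59}$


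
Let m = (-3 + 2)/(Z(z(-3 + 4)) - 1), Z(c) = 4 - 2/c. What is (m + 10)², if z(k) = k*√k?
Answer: 81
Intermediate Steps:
z(k) = k^(3/2)
m = -1 (m = (-3 + 2)/((4 - 2/(-3 + 4)^(3/2)) - 1) = -1/((4 - 2/(1^(3/2))) - 1) = -1/((4 - 2/1) - 1) = -1/((4 - 2*1) - 1) = -1/((4 - 2) - 1) = -1/(2 - 1) = -1/1 = -1*1 = -1)
(m + 10)² = (-1 + 10)² = 9² = 81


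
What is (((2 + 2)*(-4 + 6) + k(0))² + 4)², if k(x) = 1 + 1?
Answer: 10816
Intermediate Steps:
k(x) = 2
(((2 + 2)*(-4 + 6) + k(0))² + 4)² = (((2 + 2)*(-4 + 6) + 2)² + 4)² = ((4*2 + 2)² + 4)² = ((8 + 2)² + 4)² = (10² + 4)² = (100 + 4)² = 104² = 10816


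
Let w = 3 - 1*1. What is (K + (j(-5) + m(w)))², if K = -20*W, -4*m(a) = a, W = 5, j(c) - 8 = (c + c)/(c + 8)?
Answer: 330625/36 ≈ 9184.0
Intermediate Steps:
w = 2 (w = 3 - 1 = 2)
j(c) = 8 + 2*c/(8 + c) (j(c) = 8 + (c + c)/(c + 8) = 8 + (2*c)/(8 + c) = 8 + 2*c/(8 + c))
m(a) = -a/4
K = -100 (K = -20*5 = -100)
(K + (j(-5) + m(w)))² = (-100 + (2*(32 + 5*(-5))/(8 - 5) - ¼*2))² = (-100 + (2*(32 - 25)/3 - ½))² = (-100 + (2*(⅓)*7 - ½))² = (-100 + (14/3 - ½))² = (-100 + 25/6)² = (-575/6)² = 330625/36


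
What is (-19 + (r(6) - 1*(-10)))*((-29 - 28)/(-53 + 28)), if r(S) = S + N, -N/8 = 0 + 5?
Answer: -2451/25 ≈ -98.040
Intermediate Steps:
N = -40 (N = -8*(0 + 5) = -8*5 = -40)
r(S) = -40 + S (r(S) = S - 40 = -40 + S)
(-19 + (r(6) - 1*(-10)))*((-29 - 28)/(-53 + 28)) = (-19 + ((-40 + 6) - 1*(-10)))*((-29 - 28)/(-53 + 28)) = (-19 + (-34 + 10))*(-57/(-25)) = (-19 - 24)*(-57*(-1/25)) = -43*57/25 = -2451/25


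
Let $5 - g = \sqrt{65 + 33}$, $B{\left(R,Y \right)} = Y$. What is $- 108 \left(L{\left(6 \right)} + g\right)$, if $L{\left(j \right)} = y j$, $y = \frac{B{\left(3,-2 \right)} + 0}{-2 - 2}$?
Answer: $-864 + 756 \sqrt{2} \approx 205.15$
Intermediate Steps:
$y = \frac{1}{2}$ ($y = \frac{-2 + 0}{-2 - 2} = - \frac{2}{-4} = \left(-2\right) \left(- \frac{1}{4}\right) = \frac{1}{2} \approx 0.5$)
$g = 5 - 7 \sqrt{2}$ ($g = 5 - \sqrt{65 + 33} = 5 - \sqrt{98} = 5 - 7 \sqrt{2} \approx -4.8995$)
$L{\left(j \right)} = \frac{j}{2}$
$- 108 \left(L{\left(6 \right)} + g\right) = - 108 \left(\frac{1}{2} \cdot 6 + \left(5 - 7 \sqrt{2}\right)\right) = - 108 \left(3 + \left(5 - 7 \sqrt{2}\right)\right) = - 108 \left(8 - 7 \sqrt{2}\right) = -864 + 756 \sqrt{2}$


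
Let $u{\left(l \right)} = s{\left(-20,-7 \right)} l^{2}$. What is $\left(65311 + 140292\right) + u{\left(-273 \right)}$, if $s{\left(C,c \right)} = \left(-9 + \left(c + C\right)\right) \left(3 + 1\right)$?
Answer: $-10526573$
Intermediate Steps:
$s{\left(C,c \right)} = -36 + 4 C + 4 c$ ($s{\left(C,c \right)} = \left(-9 + \left(C + c\right)\right) 4 = \left(-9 + C + c\right) 4 = -36 + 4 C + 4 c$)
$u{\left(l \right)} = - 144 l^{2}$ ($u{\left(l \right)} = \left(-36 + 4 \left(-20\right) + 4 \left(-7\right)\right) l^{2} = \left(-36 - 80 - 28\right) l^{2} = - 144 l^{2}$)
$\left(65311 + 140292\right) + u{\left(-273 \right)} = \left(65311 + 140292\right) - 144 \left(-273\right)^{2} = 205603 - 10732176 = -10526573$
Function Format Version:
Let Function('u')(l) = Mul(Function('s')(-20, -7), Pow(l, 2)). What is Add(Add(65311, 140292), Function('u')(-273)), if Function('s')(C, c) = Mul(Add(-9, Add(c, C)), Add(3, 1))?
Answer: -10526573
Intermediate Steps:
Function('s')(C, c) = Add(-36, Mul(4, C), Mul(4, c)) (Function('s')(C, c) = Mul(Add(-9, Add(C, c)), 4) = Mul(Add(-9, C, c), 4) = Add(-36, Mul(4, C), Mul(4, c)))
Function('u')(l) = Mul(-144, Pow(l, 2)) (Function('u')(l) = Mul(Add(-36, Mul(4, -20), Mul(4, -7)), Pow(l, 2)) = Mul(Add(-36, -80, -28), Pow(l, 2)) = Mul(-144, Pow(l, 2)))
Add(Add(65311, 140292), Function('u')(-273)) = Add(Add(65311, 140292), Mul(-144, Pow(-273, 2))) = Add(205603, Mul(-144, 74529)) = Add(205603, -10732176) = -10526573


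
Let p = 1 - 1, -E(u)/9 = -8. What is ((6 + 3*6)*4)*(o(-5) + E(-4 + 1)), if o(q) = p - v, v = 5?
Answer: 6432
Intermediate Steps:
E(u) = 72 (E(u) = -9*(-8) = 72)
p = 0
o(q) = -5 (o(q) = 0 - 1*5 = 0 - 5 = -5)
((6 + 3*6)*4)*(o(-5) + E(-4 + 1)) = ((6 + 3*6)*4)*(-5 + 72) = ((6 + 18)*4)*67 = (24*4)*67 = 96*67 = 6432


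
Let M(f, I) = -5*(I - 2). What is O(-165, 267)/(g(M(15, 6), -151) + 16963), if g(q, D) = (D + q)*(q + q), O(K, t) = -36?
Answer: -36/23803 ≈ -0.0015124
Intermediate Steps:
M(f, I) = 10 - 5*I (M(f, I) = -5*(-2 + I) = 10 - 5*I)
g(q, D) = 2*q*(D + q) (g(q, D) = (D + q)*(2*q) = 2*q*(D + q))
O(-165, 267)/(g(M(15, 6), -151) + 16963) = -36/(2*(10 - 5*6)*(-151 + (10 - 5*6)) + 16963) = -36/(2*(10 - 30)*(-151 + (10 - 30)) + 16963) = -36/(2*(-20)*(-151 - 20) + 16963) = -36/(2*(-20)*(-171) + 16963) = -36/(6840 + 16963) = -36/23803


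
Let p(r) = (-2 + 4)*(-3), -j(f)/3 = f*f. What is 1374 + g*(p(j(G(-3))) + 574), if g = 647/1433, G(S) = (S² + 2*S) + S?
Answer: 2336438/1433 ≈ 1630.5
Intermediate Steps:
G(S) = S² + 3*S
j(f) = -3*f² (j(f) = -3*f*f = -3*f²)
p(r) = -6 (p(r) = 2*(-3) = -6)
g = 647/1433 (g = 647*(1/1433) = 647/1433 ≈ 0.45150)
1374 + g*(p(j(G(-3))) + 574) = 1374 + 647*(-6 + 574)/1433 = 1374 + (647/1433)*568 = 1374 + 367496/1433 = 2336438/1433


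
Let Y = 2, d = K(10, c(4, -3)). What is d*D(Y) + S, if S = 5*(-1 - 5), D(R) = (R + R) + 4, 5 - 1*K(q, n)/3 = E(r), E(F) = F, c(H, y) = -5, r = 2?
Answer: 42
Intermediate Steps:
K(q, n) = 9 (K(q, n) = 15 - 3*2 = 15 - 6 = 9)
d = 9
D(R) = 4 + 2*R (D(R) = 2*R + 4 = 4 + 2*R)
S = -30 (S = 5*(-6) = -30)
d*D(Y) + S = 9*(4 + 2*2) - 30 = 9*(4 + 4) - 30 = 9*8 - 30 = 72 - 30 = 42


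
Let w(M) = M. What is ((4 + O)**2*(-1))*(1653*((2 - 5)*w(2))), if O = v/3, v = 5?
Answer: 318478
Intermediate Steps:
O = 5/3 ≈ 1.6667
((4 + O)**2*(-1))*(1653*((2 - 5)*w(2))) = ((4 + 5/3)**2*(-1))*(1653*((2 - 5)*2)) = ((17/3)**2*(-1))*(1653*(-3*2)) = ((289/9)*(-1))*(1653*(-6)) = -289/9*(-9918) = 318478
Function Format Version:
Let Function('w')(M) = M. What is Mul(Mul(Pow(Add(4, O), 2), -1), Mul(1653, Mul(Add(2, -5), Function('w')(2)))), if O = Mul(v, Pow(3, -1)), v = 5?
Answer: 318478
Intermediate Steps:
O = Rational(5, 3) (O = Mul(5, Pow(3, -1)) = Mul(5, Rational(1, 3)) = Rational(5, 3) ≈ 1.6667)
Mul(Mul(Pow(Add(4, O), 2), -1), Mul(1653, Mul(Add(2, -5), Function('w')(2)))) = Mul(Mul(Pow(Add(4, Rational(5, 3)), 2), -1), Mul(1653, Mul(Add(2, -5), 2))) = Mul(Mul(Pow(Rational(17, 3), 2), -1), Mul(1653, Mul(-3, 2))) = Mul(Mul(Rational(289, 9), -1), Mul(1653, -6)) = Mul(Rational(-289, 9), -9918) = 318478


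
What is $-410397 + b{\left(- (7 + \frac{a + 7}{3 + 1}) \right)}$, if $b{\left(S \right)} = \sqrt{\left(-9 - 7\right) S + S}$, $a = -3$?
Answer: $-410397 + 2 \sqrt{30} \approx -4.1039 \cdot 10^{5}$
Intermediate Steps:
$b{\left(S \right)} = \sqrt{15} \sqrt{- S}$ ($b{\left(S \right)} = \sqrt{- 16 S + S} = \sqrt{- 15 S} = \sqrt{15} \sqrt{- S}$)
$-410397 + b{\left(- (7 + \frac{a + 7}{3 + 1}) \right)} = -410397 + \sqrt{15} \sqrt{- \left(-1\right) \left(7 + \frac{-3 + 7}{3 + 1}\right)} = -410397 + \sqrt{15} \sqrt{- \left(-1\right) \left(7 + \frac{4}{4}\right)} = -410397 + \sqrt{15} \sqrt{- \left(-1\right) \left(7 + 4 \cdot \frac{1}{4}\right)} = -410397 + \sqrt{15} \sqrt{- \left(-1\right) \left(7 + 1\right)} = -410397 + \sqrt{15} \sqrt{- \left(-1\right) 8} = -410397 + \sqrt{15} \sqrt{\left(-1\right) \left(-8\right)} = -410397 + \sqrt{15} \sqrt{8} = -410397 + \sqrt{15} \cdot 2 \sqrt{2} = -410397 + 2 \sqrt{30}$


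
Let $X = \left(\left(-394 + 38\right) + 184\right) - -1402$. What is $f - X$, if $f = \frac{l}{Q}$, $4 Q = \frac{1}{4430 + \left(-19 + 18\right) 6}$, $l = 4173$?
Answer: $73844178$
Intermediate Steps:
$Q = \frac{1}{17696}$ ($Q = \frac{1}{4 \left(4430 + \left(-19 + 18\right) 6\right)} = \frac{1}{4 \left(4430 - 6\right)} = \frac{1}{4 \cdot 4424} = \frac{1}{4} \cdot \frac{1}{4424} = \frac{1}{17696} \approx 5.651 \cdot 10^{-5}$)
$f = 73845408$ ($f = 4173 \frac{1}{\frac{1}{17696}} = 4173 \cdot 17696 = 73845408$)
$X = 1230$ ($X = \left(-356 + 184\right) + 1402 = -172 + 1402 = 1230$)
$f - X = 73845408 - 1230 = 73844178$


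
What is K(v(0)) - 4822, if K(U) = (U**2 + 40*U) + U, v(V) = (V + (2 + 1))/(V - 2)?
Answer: -19525/4 ≈ -4881.3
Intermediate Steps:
v(V) = (3 + V)/(-2 + V) (v(V) = (V + 3)/(-2 + V) = (3 + V)/(-2 + V))
K(U) = U**2 + 41*U
K(v(0)) - 4822 = ((3 + 0)/(-2 + 0))*(41 + (3 + 0)/(-2 + 0)) - 4822 = (3/(-2))*(41 + 3/(-2)) - 4822 = (-1/2*3)*(41 - 1/2*3) - 4822 = -3*(41 - 3/2)/2 - 4822 = -3/2*79/2 - 4822 = -237/4 - 4822 = -19525/4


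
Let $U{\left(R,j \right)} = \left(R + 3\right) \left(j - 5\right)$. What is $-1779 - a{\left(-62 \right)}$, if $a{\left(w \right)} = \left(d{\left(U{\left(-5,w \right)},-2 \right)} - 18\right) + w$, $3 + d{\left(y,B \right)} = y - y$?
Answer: $-1696$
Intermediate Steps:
$U{\left(R,j \right)} = \left(-5 + j\right) \left(3 + R\right)$ ($U{\left(R,j \right)} = \left(3 + R\right) \left(-5 + j\right) = \left(-5 + j\right) \left(3 + R\right)$)
$d{\left(y,B \right)} = -3$ ($d{\left(y,B \right)} = -3 + \left(y - y\right) = -3 + 0 = -3$)
$a{\left(w \right)} = -21 + w$ ($a{\left(w \right)} = \left(-3 - 18\right) + w = -21 + w$)
$-1779 - a{\left(-62 \right)} = -1779 - \left(-21 - 62\right) = -1779 - -83 = -1779 + 83 = -1696$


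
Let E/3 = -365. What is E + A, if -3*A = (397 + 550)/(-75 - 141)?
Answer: -708613/648 ≈ -1093.5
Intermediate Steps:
A = 947/648 (A = -(397 + 550)/(3*(-75 - 141)) = -947/(3*(-216)) = -947*(-1)/(3*216) = -⅓*(-947/216) = 947/648 ≈ 1.4614)
E = -1095 (E = 3*(-365) = -1095)
E + A = -1095 + 947/648 = -708613/648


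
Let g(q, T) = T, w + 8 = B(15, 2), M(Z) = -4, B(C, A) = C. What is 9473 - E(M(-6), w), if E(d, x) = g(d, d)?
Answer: 9477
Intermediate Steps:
w = 7 (w = -8 + 15 = 7)
E(d, x) = d
9473 - E(M(-6), w) = 9473 - 1*(-4) = 9473 + 4 = 9477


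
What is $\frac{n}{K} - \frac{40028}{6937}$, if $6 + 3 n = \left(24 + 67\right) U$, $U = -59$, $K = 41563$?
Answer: $- \frac{5028337667}{864967593} \approx -5.8133$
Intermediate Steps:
$n = - \frac{5375}{3}$ ($n = -2 + \frac{\left(24 + 67\right) \left(-59\right)}{3} = -2 + \frac{91 \left(-59\right)}{3} = -2 + \frac{1}{3} \left(-5369\right) = -2 - \frac{5369}{3} = - \frac{5375}{3} \approx -1791.7$)
$\frac{n}{K} - \frac{40028}{6937} = - \frac{5375}{3 \cdot 41563} - \frac{40028}{6937} = \left(- \frac{5375}{3}\right) \frac{1}{41563} - \frac{40028}{6937} = - \frac{5375}{124689} - \frac{40028}{6937} = - \frac{5028337667}{864967593}$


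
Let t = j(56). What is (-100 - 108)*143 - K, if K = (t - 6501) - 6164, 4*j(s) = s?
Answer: -17093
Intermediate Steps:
j(s) = s/4
t = 14 (t = (¼)*56 = 14)
K = -12651 (K = (14 - 6501) - 6164 = -6487 - 6164 = -12651)
(-100 - 108)*143 - K = (-100 - 108)*143 - 1*(-12651) = -208*143 + 12651 = -29744 + 12651 = -17093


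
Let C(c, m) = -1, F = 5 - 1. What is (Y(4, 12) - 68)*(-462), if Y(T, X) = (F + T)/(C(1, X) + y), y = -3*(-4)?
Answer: 31080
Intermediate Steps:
y = 12
F = 4
Y(T, X) = 4/11 + T/11 (Y(T, X) = (4 + T)/(-1 + 12) = (4 + T)/11 = (4 + T)*(1/11) = 4/11 + T/11)
(Y(4, 12) - 68)*(-462) = ((4/11 + (1/11)*4) - 68)*(-462) = ((4/11 + 4/11) - 68)*(-462) = (8/11 - 68)*(-462) = -740/11*(-462) = 31080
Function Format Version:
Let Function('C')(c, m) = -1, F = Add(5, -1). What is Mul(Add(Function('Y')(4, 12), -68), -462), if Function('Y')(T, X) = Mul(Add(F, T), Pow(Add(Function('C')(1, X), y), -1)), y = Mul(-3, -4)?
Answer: 31080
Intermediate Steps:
y = 12
F = 4
Function('Y')(T, X) = Add(Rational(4, 11), Mul(Rational(1, 11), T)) (Function('Y')(T, X) = Mul(Add(4, T), Pow(Add(-1, 12), -1)) = Mul(Add(4, T), Pow(11, -1)) = Mul(Add(4, T), Rational(1, 11)) = Add(Rational(4, 11), Mul(Rational(1, 11), T)))
Mul(Add(Function('Y')(4, 12), -68), -462) = Mul(Add(Add(Rational(4, 11), Mul(Rational(1, 11), 4)), -68), -462) = Mul(Add(Add(Rational(4, 11), Rational(4, 11)), -68), -462) = Mul(Add(Rational(8, 11), -68), -462) = Mul(Rational(-740, 11), -462) = 31080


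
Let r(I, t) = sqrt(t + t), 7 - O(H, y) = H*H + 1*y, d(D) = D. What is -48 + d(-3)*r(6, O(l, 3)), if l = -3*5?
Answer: -48 - 3*I*sqrt(442) ≈ -48.0 - 63.071*I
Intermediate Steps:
l = -15
O(H, y) = 7 - y - H**2 (O(H, y) = 7 - (H*H + 1*y) = 7 - (H**2 + y) = 7 - (y + H**2) = 7 + (-y - H**2) = 7 - y - H**2)
r(I, t) = sqrt(2)*sqrt(t) (r(I, t) = sqrt(2*t) = sqrt(2)*sqrt(t))
-48 + d(-3)*r(6, O(l, 3)) = -48 - 3*sqrt(2)*sqrt(7 - 1*3 - 1*(-15)**2) = -48 - 3*sqrt(2)*sqrt(7 - 3 - 1*225) = -48 - 3*sqrt(2)*sqrt(7 - 3 - 225) = -48 - 3*sqrt(2)*sqrt(-221) = -48 - 3*sqrt(2)*I*sqrt(221) = -48 - 3*I*sqrt(442)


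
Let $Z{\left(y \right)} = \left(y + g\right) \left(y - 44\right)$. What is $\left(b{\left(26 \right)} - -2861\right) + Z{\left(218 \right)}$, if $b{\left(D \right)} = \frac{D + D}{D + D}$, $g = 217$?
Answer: $78552$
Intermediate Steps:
$Z{\left(y \right)} = \left(-44 + y\right) \left(217 + y\right)$ ($Z{\left(y \right)} = \left(y + 217\right) \left(y - 44\right) = \left(217 + y\right) \left(-44 + y\right) = \left(-44 + y\right) \left(217 + y\right)$)
$b{\left(D \right)} = 1$ ($b{\left(D \right)} = \frac{2 D}{2 D} = 2 D \frac{1}{2 D} = 1$)
$\left(b{\left(26 \right)} - -2861\right) + Z{\left(218 \right)} = \left(1 - -2861\right) + \left(-9548 + 218^{2} + 173 \cdot 218\right) = \left(1 + 2861\right) + \left(-9548 + 47524 + 37714\right) = 2862 + 75690 = 78552$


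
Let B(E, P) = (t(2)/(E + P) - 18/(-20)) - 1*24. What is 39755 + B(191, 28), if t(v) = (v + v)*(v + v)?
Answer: 87013021/2190 ≈ 39732.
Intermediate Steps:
t(v) = 4*v² (t(v) = (2*v)*(2*v) = 4*v²)
B(E, P) = -231/10 + 16/(E + P) (B(E, P) = ((4*2²)/(E + P) - 18/(-20)) - 1*24 = ((4*4)/(E + P) - 18*(-1/20)) - 24 = (16/(E + P) + 9/10) - 24 = (9/10 + 16/(E + P)) - 24 = -231/10 + 16/(E + P))
39755 + B(191, 28) = 39755 + (160 - 231*191 - 231*28)/(10*(191 + 28)) = 39755 + (⅒)*(160 - 44121 - 6468)/219 = 39755 + (⅒)*(1/219)*(-50429) = 39755 - 50429/2190 = 87013021/2190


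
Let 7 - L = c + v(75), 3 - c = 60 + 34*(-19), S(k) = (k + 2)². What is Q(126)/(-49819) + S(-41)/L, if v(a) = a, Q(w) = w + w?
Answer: -1205401/519541 ≈ -2.3201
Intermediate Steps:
Q(w) = 2*w
S(k) = (2 + k)²
c = 589 (c = 3 - (60 + 34*(-19)) = 3 - (60 - 646) = 3 - 1*(-586) = 3 + 586 = 589)
L = -657 (L = 7 - (589 + 75) = 7 - 1*664 = 7 - 664 = -657)
Q(126)/(-49819) + S(-41)/L = (2*126)/(-49819) + (2 - 41)²/(-657) = 252*(-1/49819) + (-39)²*(-1/657) = -36/7117 + 1521*(-1/657) = -36/7117 - 169/73 = -1205401/519541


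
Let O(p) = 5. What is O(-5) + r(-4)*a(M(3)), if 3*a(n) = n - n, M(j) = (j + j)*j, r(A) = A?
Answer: 5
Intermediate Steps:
M(j) = 2*j² (M(j) = (2*j)*j = 2*j²)
a(n) = 0 (a(n) = (n - n)/3 = (⅓)*0 = 0)
O(-5) + r(-4)*a(M(3)) = 5 - 4*0 = 5 + 0 = 5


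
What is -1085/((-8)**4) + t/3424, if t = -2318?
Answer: -412799/438272 ≈ -0.94188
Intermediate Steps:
-1085/((-8)**4) + t/3424 = -1085/((-8)**4) - 2318/3424 = -1085/4096 - 2318*1/3424 = -1085*1/4096 - 1159/1712 = -1085/4096 - 1159/1712 = -412799/438272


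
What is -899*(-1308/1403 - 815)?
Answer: 1029132947/1403 ≈ 7.3352e+5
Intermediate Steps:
-899*(-1308/1403 - 815) = -899*(-1144753/1403) = 1029132947/1403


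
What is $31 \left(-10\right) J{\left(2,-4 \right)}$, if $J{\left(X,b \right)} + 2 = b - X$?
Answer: $2480$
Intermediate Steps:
$J{\left(X,b \right)} = -2 + b - X$ ($J{\left(X,b \right)} = -2 - \left(X - b\right) = -2 + b - X$)
$31 \left(-10\right) J{\left(2,-4 \right)} = 31 \left(-10\right) \left(-2 - 4 - 2\right) = - 310 \left(-2 - 4 - 2\right) = \left(-310\right) \left(-8\right) = 2480$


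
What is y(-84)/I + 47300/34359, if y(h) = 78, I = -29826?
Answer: 26075737/18977621 ≈ 1.3740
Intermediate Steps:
y(-84)/I + 47300/34359 = 78/(-29826) + 47300/34359 = 78*(-1/29826) + 47300*(1/34359) = -13/4971 + 47300/34359 = 26075737/18977621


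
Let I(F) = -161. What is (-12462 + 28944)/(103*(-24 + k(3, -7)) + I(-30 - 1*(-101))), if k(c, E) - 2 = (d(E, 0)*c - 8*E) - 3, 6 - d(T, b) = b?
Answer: 8241/2443 ≈ 3.3733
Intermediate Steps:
d(T, b) = 6 - b
k(c, E) = -1 - 8*E + 6*c (k(c, E) = 2 + (((6 - 1*0)*c - 8*E) - 3) = 2 + (((6 + 0)*c - 8*E) - 3) = 2 + ((6*c - 8*E) - 3) = 2 + ((-8*E + 6*c) - 3) = 2 + (-3 - 8*E + 6*c) = -1 - 8*E + 6*c)
(-12462 + 28944)/(103*(-24 + k(3, -7)) + I(-30 - 1*(-101))) = (-12462 + 28944)/(103*(-24 + (-1 - 8*(-7) + 6*3)) - 161) = 16482/(103*(-24 + (-1 + 56 + 18)) - 161) = 16482/(103*(-24 + 73) - 161) = 16482/(103*49 - 161) = 16482/(5047 - 161) = 16482/4886 = 16482*(1/4886) = 8241/2443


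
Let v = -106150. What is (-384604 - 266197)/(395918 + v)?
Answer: -650801/289768 ≈ -2.2459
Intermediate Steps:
(-384604 - 266197)/(395918 + v) = (-384604 - 266197)/(395918 - 106150) = -650801/289768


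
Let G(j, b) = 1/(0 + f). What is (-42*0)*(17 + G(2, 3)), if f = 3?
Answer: 0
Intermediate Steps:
G(j, b) = ⅓ (G(j, b) = 1/(0 + 3) = 1/3 = ⅓)
(-42*0)*(17 + G(2, 3)) = (-42*0)*(17 + ⅓) = 0*(52/3) = 0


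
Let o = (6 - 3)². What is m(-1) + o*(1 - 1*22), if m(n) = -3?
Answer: -192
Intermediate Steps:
o = 9 (o = 3² = 9)
m(-1) + o*(1 - 1*22) = -3 + 9*(1 - 1*22) = -3 + 9*(1 - 22) = -3 + 9*(-21) = -3 - 189 = -192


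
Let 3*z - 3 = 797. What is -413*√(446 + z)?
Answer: -413*√6414/3 ≈ -11025.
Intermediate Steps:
z = 800/3 (z = 1 + (⅓)*797 = 1 + 797/3 = 800/3 ≈ 266.67)
-413*√(446 + z) = -413*√(446 + 800/3) = -413*√6414/3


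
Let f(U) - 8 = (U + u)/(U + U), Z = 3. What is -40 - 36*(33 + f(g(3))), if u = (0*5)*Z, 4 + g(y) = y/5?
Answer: -1534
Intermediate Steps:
g(y) = -4 + y/5
u = 0 (u = (0*5)*3 = 0*3 = 0)
f(U) = 17/2 (f(U) = 8 + (U + 0)/(U + U) = 8 + U/((2*U)) = 8 + U*(1/(2*U)) = 8 + ½ = 17/2)
-40 - 36*(33 + f(g(3))) = -40 - 36*(33 + 17/2) = -40 - 36*83/2 = -40 - 1494 = -1534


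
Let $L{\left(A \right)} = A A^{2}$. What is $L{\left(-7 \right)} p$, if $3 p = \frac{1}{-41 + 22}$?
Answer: $\frac{343}{57} \approx 6.0175$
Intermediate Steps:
$p = - \frac{1}{57}$ ($p = \frac{1}{3 \left(-41 + 22\right)} = \frac{1}{3 \left(-19\right)} = \frac{1}{3} \left(- \frac{1}{19}\right) = - \frac{1}{57} \approx -0.017544$)
$L{\left(A \right)} = A^{3}$
$L{\left(-7 \right)} p = \left(-7\right)^{3} \left(- \frac{1}{57}\right) = \left(-343\right) \left(- \frac{1}{57}\right) = \frac{343}{57}$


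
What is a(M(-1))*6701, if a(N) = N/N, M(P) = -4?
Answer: 6701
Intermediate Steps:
a(N) = 1
a(M(-1))*6701 = 1*6701 = 6701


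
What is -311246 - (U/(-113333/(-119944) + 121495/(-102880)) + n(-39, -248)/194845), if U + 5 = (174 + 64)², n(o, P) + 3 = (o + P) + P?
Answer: -91980780741700332/1289916960745 ≈ -71308.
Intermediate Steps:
n(o, P) = -3 + o + 2*P (n(o, P) = -3 + ((o + P) + P) = -3 + ((P + o) + P) = -3 + (o + 2*P) = -3 + o + 2*P)
U = 56639 (U = -5 + (174 + 64)² = -5 + 238² = -5 + 56644 = 56639)
-311246 - (U/(-113333/(-119944) + 121495/(-102880)) + n(-39, -248)/194845) = -311246 - (56639/(-113333/(-119944) + 121495/(-102880)) + (-3 - 39 + 2*(-248))/194845) = -311246 - (56639/(-113333*(-1/119944) + 121495*(-1/102880)) + (-3 - 39 - 496)*(1/194845)) = -311246 - (56639/(10303/10904 - 24299/20576) - 538*1/194845) = -311246 - (56639/(-6620221/28045088) - 538/194845) = -311246 - (56639*(-28045088/6620221) - 538/194845) = -311246 - (-1588445739232/6620221 - 538/194845) = -311246 - 1*(-309500713622337938/1289916960745) = -311246 + 309500713622337938/1289916960745 = -91980780741700332/1289916960745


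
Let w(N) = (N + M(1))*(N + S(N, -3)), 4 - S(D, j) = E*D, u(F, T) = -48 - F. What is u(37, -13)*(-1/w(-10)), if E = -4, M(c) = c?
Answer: 85/414 ≈ 0.20531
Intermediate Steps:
S(D, j) = 4 + 4*D (S(D, j) = 4 - (-4)*D = 4 + 4*D)
w(N) = (1 + N)*(4 + 5*N) (w(N) = (N + 1)*(N + (4 + 4*N)) = (1 + N)*(4 + 5*N))
u(37, -13)*(-1/w(-10)) = (-48 - 1*37)*(-1/(4 + 5*(-10)**2 + 9*(-10))) = (-48 - 37)*(-1/(4 + 5*100 - 90)) = -(-85)/(4 + 500 - 90) = -(-85)/414 = -85*(-1/414) = 85/414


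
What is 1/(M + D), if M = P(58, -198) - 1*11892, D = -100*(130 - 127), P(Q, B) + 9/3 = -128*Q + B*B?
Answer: 1/19585 ≈ 5.1059e-5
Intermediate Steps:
P(Q, B) = -3 + B² - 128*Q (P(Q, B) = -3 + (-128*Q + B*B) = -3 + (-128*Q + B²) = -3 + (B² - 128*Q) = -3 + B² - 128*Q)
D = -300 (D = -100*3 = -300)
M = 19885 (M = (-3 + (-198)² - 128*58) - 1*11892 = (-3 + 39204 - 7424) - 11892 = 31777 - 11892 = 19885)
1/(M + D) = 1/(19885 - 300) = 1/19585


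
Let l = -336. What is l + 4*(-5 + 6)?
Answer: -332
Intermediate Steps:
l + 4*(-5 + 6) = -336 + 4*(-5 + 6) = -336 + 4*1 = -336 + 4 = -332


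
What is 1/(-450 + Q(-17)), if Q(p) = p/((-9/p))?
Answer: -9/4339 ≈ -0.0020742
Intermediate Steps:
Q(p) = -p**2/9 (Q(p) = p*(-p/9) = -p**2/9)
1/(-450 + Q(-17)) = 1/(-450 - 1/9*(-17)**2) = 1/(-450 - 1/9*289) = 1/(-450 - 289/9) = 1/(-4339/9) = -9/4339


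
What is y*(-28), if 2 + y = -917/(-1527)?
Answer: 59836/1527 ≈ 39.185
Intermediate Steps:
y = -2137/1527 (y = -2 - 917/(-1527) = -2 - 917*(-1/1527) = -2 + 917/1527 = -2137/1527 ≈ -1.3995)
y*(-28) = -2137/1527*(-28) = 59836/1527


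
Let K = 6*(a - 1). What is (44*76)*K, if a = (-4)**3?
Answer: -1304160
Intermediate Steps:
a = -64
K = -390 (K = 6*(-64 - 1) = 6*(-65) = -390)
(44*76)*K = (44*76)*(-390) = 3344*(-390) = -1304160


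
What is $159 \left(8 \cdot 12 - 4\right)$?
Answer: $14628$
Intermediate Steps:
$159 \left(8 \cdot 12 - 4\right) = 159 \left(96 - 4\right) = 159 \cdot 92 = 14628$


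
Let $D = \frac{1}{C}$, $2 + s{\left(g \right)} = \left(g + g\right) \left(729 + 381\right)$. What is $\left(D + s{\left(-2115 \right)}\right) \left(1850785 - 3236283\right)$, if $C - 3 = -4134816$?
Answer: $\frac{26898329381192661446}{4134813} \approx 6.5053 \cdot 10^{12}$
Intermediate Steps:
$C = -4134813$ ($C = 3 - 4134816 = -4134813$)
$s{\left(g \right)} = -2 + 2220 g$ ($s{\left(g \right)} = -2 + \left(g + g\right) \left(729 + 381\right) = -2 + 2 g 1110 = -2 + 2220 g$)
$D = - \frac{1}{4134813}$ ($D = \frac{1}{-4134813} = - \frac{1}{4134813} \approx -2.4185 \cdot 10^{-7}$)
$\left(D + s{\left(-2115 \right)}\right) \left(1850785 - 3236283\right) = \left(- \frac{1}{4134813} + \left(-2 + 2220 \left(-2115\right)\right)\right) \left(1850785 - 3236283\right) = \left(- \frac{1}{4134813} - 4695302\right) \left(-1385498\right) = \left(- \frac{19414195748527}{4134813}\right) \left(-1385498\right) = \frac{26898329381192661446}{4134813}$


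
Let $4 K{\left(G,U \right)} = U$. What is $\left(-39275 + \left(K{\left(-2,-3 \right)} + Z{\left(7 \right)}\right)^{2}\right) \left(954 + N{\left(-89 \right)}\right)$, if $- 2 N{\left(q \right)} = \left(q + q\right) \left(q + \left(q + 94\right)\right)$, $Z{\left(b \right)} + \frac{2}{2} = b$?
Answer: $\frac{2047774299}{8} \approx 2.5597 \cdot 10^{8}$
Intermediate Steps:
$Z{\left(b \right)} = -1 + b$
$K{\left(G,U \right)} = \frac{U}{4}$
$N{\left(q \right)} = - q \left(94 + 2 q\right)$ ($N{\left(q \right)} = - \frac{\left(q + q\right) \left(q + \left(q + 94\right)\right)}{2} = - \frac{2 q \left(q + \left(94 + q\right)\right)}{2} = - \frac{2 q \left(94 + 2 q\right)}{2} = - q \left(94 + 2 q\right)$)
$\left(-39275 + \left(K{\left(-2,-3 \right)} + Z{\left(7 \right)}\right)^{2}\right) \left(954 + N{\left(-89 \right)}\right) = \left(-39275 + \left(\frac{1}{4} \left(-3\right) + \left(-1 + 7\right)\right)^{2}\right) \left(954 - - 178 \left(47 - 89\right)\right) = \left(-39275 + \left(- \frac{3}{4} + 6\right)^{2}\right) \left(954 - \left(-178\right) \left(-42\right)\right) = \left(-39275 + \left(\frac{21}{4}\right)^{2}\right) \left(954 - 7476\right) = \left(-39275 + \frac{441}{16}\right) \left(-6522\right) = \left(- \frac{627959}{16}\right) \left(-6522\right) = \frac{2047774299}{8}$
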